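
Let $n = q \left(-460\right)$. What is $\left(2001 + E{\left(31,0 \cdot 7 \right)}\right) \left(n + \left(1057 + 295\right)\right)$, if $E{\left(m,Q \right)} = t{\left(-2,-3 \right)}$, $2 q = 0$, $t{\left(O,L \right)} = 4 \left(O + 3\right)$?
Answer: $2710760$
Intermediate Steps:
$t{\left(O,L \right)} = 12 + 4 O$ ($t{\left(O,L \right)} = 4 \left(3 + O\right) = 12 + 4 O$)
$q = 0$ ($q = \frac{1}{2} \cdot 0 = 0$)
$E{\left(m,Q \right)} = 4$ ($E{\left(m,Q \right)} = 12 + 4 \left(-2\right) = 12 - 8 = 4$)
$n = 0$ ($n = 0 \left(-460\right) = 0$)
$\left(2001 + E{\left(31,0 \cdot 7 \right)}\right) \left(n + \left(1057 + 295\right)\right) = \left(2001 + 4\right) \left(0 + \left(1057 + 295\right)\right) = 2005 \left(0 + 1352\right) = 2005 \cdot 1352 = 2710760$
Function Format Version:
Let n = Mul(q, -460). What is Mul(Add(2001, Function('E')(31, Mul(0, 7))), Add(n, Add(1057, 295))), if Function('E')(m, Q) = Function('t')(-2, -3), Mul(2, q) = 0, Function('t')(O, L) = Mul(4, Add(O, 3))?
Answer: 2710760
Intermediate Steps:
Function('t')(O, L) = Add(12, Mul(4, O)) (Function('t')(O, L) = Mul(4, Add(3, O)) = Add(12, Mul(4, O)))
q = 0 (q = Mul(Rational(1, 2), 0) = 0)
Function('E')(m, Q) = 4 (Function('E')(m, Q) = Add(12, Mul(4, -2)) = Add(12, -8) = 4)
n = 0 (n = Mul(0, -460) = 0)
Mul(Add(2001, Function('E')(31, Mul(0, 7))), Add(n, Add(1057, 295))) = Mul(Add(2001, 4), Add(0, Add(1057, 295))) = Mul(2005, Add(0, 1352)) = Mul(2005, 1352) = 2710760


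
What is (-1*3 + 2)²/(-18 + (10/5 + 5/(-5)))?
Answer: -1/17 ≈ -0.058824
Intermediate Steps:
(-1*3 + 2)²/(-18 + (10/5 + 5/(-5))) = (-3 + 2)²/(-18 + (10*(⅕) + 5*(-⅕))) = (-1)²/(-18 + (2 - 1)) = 1/(-18 + 1) = 1/(-17) = -1/17*1 = -1/17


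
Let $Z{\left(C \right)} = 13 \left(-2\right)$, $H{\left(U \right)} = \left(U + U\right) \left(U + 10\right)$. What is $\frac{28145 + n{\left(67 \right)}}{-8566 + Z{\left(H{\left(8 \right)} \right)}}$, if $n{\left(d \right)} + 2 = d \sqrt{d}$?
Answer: $- \frac{9381}{2864} - \frac{67 \sqrt{67}}{8592} \approx -3.3393$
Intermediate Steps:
$H{\left(U \right)} = 2 U \left(10 + U\right)$
$n{\left(d \right)} = -2 + d^{\frac{3}{2}}$ ($n{\left(d \right)} = -2 + d \sqrt{d} = -2 + d^{\frac{3}{2}}$)
$Z{\left(C \right)} = -26$
$\frac{28145 + n{\left(67 \right)}}{-8566 + Z{\left(H{\left(8 \right)} \right)}} = \frac{28145 - \left(2 - 67^{\frac{3}{2}}\right)}{-8566 - 26} = \frac{28145 - \left(2 - 67 \sqrt{67}\right)}{-8592} = \left(28143 + 67 \sqrt{67}\right) \left(- \frac{1}{8592}\right) = - \frac{9381}{2864} - \frac{67 \sqrt{67}}{8592}$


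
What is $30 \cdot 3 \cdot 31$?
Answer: $2790$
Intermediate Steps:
$30 \cdot 3 \cdot 31 = 90 \cdot 31 = 2790$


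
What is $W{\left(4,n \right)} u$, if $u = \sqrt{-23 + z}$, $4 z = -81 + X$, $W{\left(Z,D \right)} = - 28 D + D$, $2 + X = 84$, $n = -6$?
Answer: $81 i \sqrt{91} \approx 772.69 i$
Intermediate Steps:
$X = 82$ ($X = -2 + 84 = 82$)
$W{\left(Z,D \right)} = - 27 D$
$z = \frac{1}{4}$ ($z = \frac{-81 + 82}{4} = \frac{1}{4} \cdot 1 = \frac{1}{4} \approx 0.25$)
$u = \frac{i \sqrt{91}}{2}$ ($u = \sqrt{-23 + \frac{1}{4}} = \sqrt{- \frac{91}{4}} = \frac{i \sqrt{91}}{2} \approx 4.7697 i$)
$W{\left(4,n \right)} u = \left(-27\right) \left(-6\right) \frac{i \sqrt{91}}{2} = 162 \frac{i \sqrt{91}}{2} = 81 i \sqrt{91}$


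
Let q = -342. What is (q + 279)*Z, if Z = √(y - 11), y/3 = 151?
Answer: -63*√442 ≈ -1324.5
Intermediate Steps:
y = 453 (y = 3*151 = 453)
Z = √442 (Z = √(453 - 11) = √442 ≈ 21.024)
(q + 279)*Z = (-342 + 279)*√442 = -63*√442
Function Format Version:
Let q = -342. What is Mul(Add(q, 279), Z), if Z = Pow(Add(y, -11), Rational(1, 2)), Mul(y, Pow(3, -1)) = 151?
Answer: Mul(-63, Pow(442, Rational(1, 2))) ≈ -1324.5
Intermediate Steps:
y = 453 (y = Mul(3, 151) = 453)
Z = Pow(442, Rational(1, 2)) (Z = Pow(Add(453, -11), Rational(1, 2)) = Pow(442, Rational(1, 2)) ≈ 21.024)
Mul(Add(q, 279), Z) = Mul(Add(-342, 279), Pow(442, Rational(1, 2))) = Mul(-63, Pow(442, Rational(1, 2)))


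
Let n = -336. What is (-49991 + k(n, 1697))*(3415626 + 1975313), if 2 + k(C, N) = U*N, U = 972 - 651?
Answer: 2667134724616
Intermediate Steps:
U = 321
k(C, N) = -2 + 321*N
(-49991 + k(n, 1697))*(3415626 + 1975313) = (-49991 + (-2 + 321*1697))*(3415626 + 1975313) = (-49991 + (-2 + 544737))*5390939 = (-49991 + 544735)*5390939 = 494744*5390939 = 2667134724616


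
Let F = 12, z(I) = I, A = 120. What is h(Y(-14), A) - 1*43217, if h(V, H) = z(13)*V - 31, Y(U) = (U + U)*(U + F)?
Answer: -42520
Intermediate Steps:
Y(U) = 2*U*(12 + U) (Y(U) = (U + U)*(U + 12) = (2*U)*(12 + U) = 2*U*(12 + U))
h(V, H) = -31 + 13*V (h(V, H) = 13*V - 31 = -31 + 13*V)
h(Y(-14), A) - 1*43217 = (-31 + 13*(2*(-14)*(12 - 14))) - 1*43217 = (-31 + 13*(2*(-14)*(-2))) - 43217 = (-31 + 13*56) - 43217 = (-31 + 728) - 43217 = 697 - 43217 = -42520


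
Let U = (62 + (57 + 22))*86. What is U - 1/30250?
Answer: 366811499/30250 ≈ 12126.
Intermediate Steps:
U = 12126 (U = (62 + 79)*86 = 141*86 = 12126)
U - 1/30250 = 12126 - 1/30250 = 366811499/30250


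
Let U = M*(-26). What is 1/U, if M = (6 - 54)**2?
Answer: -1/59904 ≈ -1.6693e-5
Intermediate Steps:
M = 2304 (M = (-48)**2 = 2304)
U = -59904 (U = 2304*(-26) = -59904)
1/U = 1/(-59904) = -1/59904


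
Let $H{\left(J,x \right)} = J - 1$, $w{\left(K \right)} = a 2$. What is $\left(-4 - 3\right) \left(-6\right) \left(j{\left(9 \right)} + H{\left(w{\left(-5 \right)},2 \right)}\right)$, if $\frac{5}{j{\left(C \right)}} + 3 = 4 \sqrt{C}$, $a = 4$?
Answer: $\frac{952}{3} \approx 317.33$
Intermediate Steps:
$w{\left(K \right)} = 8$ ($w{\left(K \right)} = 4 \cdot 2 = 8$)
$j{\left(C \right)} = \frac{5}{-3 + 4 \sqrt{C}}$
$H{\left(J,x \right)} = -1 + J$
$\left(-4 - 3\right) \left(-6\right) \left(j{\left(9 \right)} + H{\left(w{\left(-5 \right)},2 \right)}\right) = \left(-4 - 3\right) \left(-6\right) \left(\frac{5}{-3 + 4 \sqrt{9}} + \left(-1 + 8\right)\right) = \left(-7\right) \left(-6\right) \left(\frac{5}{-3 + 4 \cdot 3} + 7\right) = 42 \left(\frac{5}{-3 + 12} + 7\right) = 42 \left(\frac{5}{9} + 7\right) = 42 \cdot \frac{68}{9} = \frac{952}{3}$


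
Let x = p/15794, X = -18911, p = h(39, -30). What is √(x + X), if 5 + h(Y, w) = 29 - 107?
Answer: 3*I*√524150945122/15794 ≈ 137.52*I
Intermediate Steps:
h(Y, w) = -83 (h(Y, w) = -5 + (29 - 107) = -5 - 78 = -83)
p = -83
x = -83/15794 ≈ -0.0052552
√(x + X) = √(-83/15794 - 18911) = √(-298680417/15794) = 3*I*√524150945122/15794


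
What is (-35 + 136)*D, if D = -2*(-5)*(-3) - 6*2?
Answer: -4242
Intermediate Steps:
D = -42 (D = 10*(-3) - 12 = -30 - 12 = -42)
(-35 + 136)*D = (-35 + 136)*(-42) = 101*(-42) = -4242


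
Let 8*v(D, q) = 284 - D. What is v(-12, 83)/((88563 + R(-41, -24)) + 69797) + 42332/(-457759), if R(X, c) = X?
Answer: -6685022825/72471947121 ≈ -0.092243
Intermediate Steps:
v(D, q) = 71/2 - D/8 (v(D, q) = (284 - D)/8 = 71/2 - D/8)
v(-12, 83)/((88563 + R(-41, -24)) + 69797) + 42332/(-457759) = (71/2 - ⅛*(-12))/((88563 - 41) + 69797) + 42332/(-457759) = (71/2 + 3/2)/(88522 + 69797) + 42332*(-1/457759) = 37/158319 - 42332/457759 = -6685022825/72471947121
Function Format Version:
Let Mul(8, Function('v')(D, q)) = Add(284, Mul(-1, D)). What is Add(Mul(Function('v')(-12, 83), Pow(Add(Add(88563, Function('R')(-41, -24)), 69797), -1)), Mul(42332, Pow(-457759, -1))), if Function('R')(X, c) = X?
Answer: Rational(-6685022825, 72471947121) ≈ -0.092243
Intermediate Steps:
Function('v')(D, q) = Add(Rational(71, 2), Mul(Rational(-1, 8), D)) (Function('v')(D, q) = Mul(Rational(1, 8), Add(284, Mul(-1, D))) = Add(Rational(71, 2), Mul(Rational(-1, 8), D)))
Add(Mul(Function('v')(-12, 83), Pow(Add(Add(88563, Function('R')(-41, -24)), 69797), -1)), Mul(42332, Pow(-457759, -1))) = Add(Mul(Add(Rational(71, 2), Mul(Rational(-1, 8), -12)), Pow(Add(Add(88563, -41), 69797), -1)), Mul(42332, Pow(-457759, -1))) = Add(Mul(Add(Rational(71, 2), Rational(3, 2)), Pow(Add(88522, 69797), -1)), Mul(42332, Rational(-1, 457759))) = Add(Mul(37, Pow(158319, -1)), Rational(-42332, 457759)) = Add(Mul(37, Rational(1, 158319)), Rational(-42332, 457759)) = Add(Rational(37, 158319), Rational(-42332, 457759)) = Rational(-6685022825, 72471947121)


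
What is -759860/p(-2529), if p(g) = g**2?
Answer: -759860/6395841 ≈ -0.11881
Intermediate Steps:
-759860/p(-2529) = -759860/((-2529)**2) = -759860/6395841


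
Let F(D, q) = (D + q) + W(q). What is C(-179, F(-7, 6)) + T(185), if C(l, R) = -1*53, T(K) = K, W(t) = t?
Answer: 132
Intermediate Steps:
F(D, q) = D + 2*q (F(D, q) = (D + q) + q = D + 2*q)
C(l, R) = -53
C(-179, F(-7, 6)) + T(185) = -53 + 185 = 132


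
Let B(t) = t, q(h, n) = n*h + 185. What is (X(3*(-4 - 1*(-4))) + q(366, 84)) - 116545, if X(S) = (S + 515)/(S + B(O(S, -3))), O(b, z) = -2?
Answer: -171747/2 ≈ -85874.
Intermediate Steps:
q(h, n) = 185 + h*n (q(h, n) = h*n + 185 = 185 + h*n)
X(S) = (515 + S)/(-2 + S) (X(S) = (S + 515)/(S - 2) = (515 + S)/(-2 + S))
(X(3*(-4 - 1*(-4))) + q(366, 84)) - 116545 = ((515 + 3*(-4 - 1*(-4)))/(-2 + 3*(-4 - 1*(-4))) + (185 + 366*84)) - 116545 = ((515 + 3*(-4 + 4))/(-2 + 3*(-4 + 4)) + (185 + 30744)) - 116545 = ((515 + 3*0)/(-2 + 3*0) + 30929) - 116545 = ((515 + 0)/(-2 + 0) + 30929) - 116545 = (515/(-2) + 30929) - 116545 = (-½*515 + 30929) - 116545 = (-515/2 + 30929) - 116545 = 61343/2 - 116545 = -171747/2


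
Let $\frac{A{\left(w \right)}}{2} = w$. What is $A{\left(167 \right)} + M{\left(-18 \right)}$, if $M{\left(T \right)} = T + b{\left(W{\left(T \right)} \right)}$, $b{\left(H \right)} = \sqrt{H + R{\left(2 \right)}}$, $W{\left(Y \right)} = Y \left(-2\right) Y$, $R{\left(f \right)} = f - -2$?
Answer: $316 + 2 i \sqrt{161} \approx 316.0 + 25.377 i$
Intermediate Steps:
$A{\left(w \right)} = 2 w$
$R{\left(f \right)} = 2 + f$ ($R{\left(f \right)} = f + 2 = 2 + f$)
$W{\left(Y \right)} = - 2 Y^{2}$ ($W{\left(Y \right)} = - 2 Y Y = - 2 Y^{2}$)
$b{\left(H \right)} = \sqrt{4 + H}$ ($b{\left(H \right)} = \sqrt{H + \left(2 + 2\right)} = \sqrt{H + 4} = \sqrt{4 + H}$)
$M{\left(T \right)} = T + \sqrt{4 - 2 T^{2}}$
$A{\left(167 \right)} + M{\left(-18 \right)} = 2 \cdot 167 - \left(18 - \sqrt{4 - 2 \left(-18\right)^{2}}\right) = 334 - \left(18 - \sqrt{4 - 648}\right) = 334 - \left(18 - \sqrt{-644}\right) = 334 - \left(18 - 2 i \sqrt{161}\right) = 316 + 2 i \sqrt{161}$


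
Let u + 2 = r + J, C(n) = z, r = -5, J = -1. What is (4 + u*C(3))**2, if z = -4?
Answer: 1296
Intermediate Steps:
C(n) = -4
u = -8 (u = -2 + (-5 - 1) = -2 - 6 = -8)
(4 + u*C(3))**2 = (4 - 8*(-4))**2 = (4 + 32)**2 = 36**2 = 1296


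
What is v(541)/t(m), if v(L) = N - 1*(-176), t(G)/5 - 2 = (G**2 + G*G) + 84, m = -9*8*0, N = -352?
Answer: -88/215 ≈ -0.40930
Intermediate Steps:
m = 0 (m = -72*0 = 0)
t(G) = 430 + 10*G**2 (t(G) = 10 + 5*((G**2 + G*G) + 84) = 10 + 5*((G**2 + G**2) + 84) = 10 + 5*(2*G**2 + 84) = 10 + 5*(84 + 2*G**2) = 10 + (420 + 10*G**2) = 430 + 10*G**2)
v(L) = -176 (v(L) = -352 - 1*(-176) = -352 + 176 = -176)
v(541)/t(m) = -176/(430 + 10*0**2) = -176/(430 + 10*0) = -176/(430 + 0) = -176/430 = -176*1/430 = -88/215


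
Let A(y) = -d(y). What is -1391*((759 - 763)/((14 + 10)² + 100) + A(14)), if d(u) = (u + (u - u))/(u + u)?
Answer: 18297/26 ≈ 703.73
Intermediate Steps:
d(u) = ½ (d(u) = (u + 0)/((2*u)) = u*(1/(2*u)) = ½)
A(y) = -½ (A(y) = -1*½ = -½)
-1391*((759 - 763)/((14 + 10)² + 100) + A(14)) = -1391*((759 - 763)/((14 + 10)² + 100) - ½) = -1391*(-4/(24² + 100) - ½) = -1391*(-4/(576 + 100) - ½) = -1391*(-4/676 - ½) = -1391*(-4*1/676 - ½) = -1391*(-1/169 - ½) = -1391*(-171/338) = 18297/26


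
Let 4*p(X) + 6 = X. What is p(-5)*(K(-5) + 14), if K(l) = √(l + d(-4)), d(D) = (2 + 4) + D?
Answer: -77/2 - 11*I*√3/4 ≈ -38.5 - 4.7631*I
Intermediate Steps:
d(D) = 6 + D
p(X) = -3/2 + X/4
K(l) = √(2 + l) (K(l) = √(l + (6 - 4)) = √(l + 2) = √(2 + l))
p(-5)*(K(-5) + 14) = (-3/2 + (¼)*(-5))*(√(2 - 5) + 14) = (-3/2 - 5/4)*(√(-3) + 14) = -11*(I*√3 + 14)/4 = -11*(14 + I*√3)/4 = -77/2 - 11*I*√3/4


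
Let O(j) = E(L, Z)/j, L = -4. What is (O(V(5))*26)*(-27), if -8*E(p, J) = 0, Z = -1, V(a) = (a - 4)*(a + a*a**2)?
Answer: 0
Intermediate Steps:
V(a) = (-4 + a)*(a + a**3)
E(p, J) = 0 (E(p, J) = -1/8*0 = 0)
O(j) = 0 (O(j) = 0/j = 0)
(O(V(5))*26)*(-27) = (0*26)*(-27) = 0*(-27) = 0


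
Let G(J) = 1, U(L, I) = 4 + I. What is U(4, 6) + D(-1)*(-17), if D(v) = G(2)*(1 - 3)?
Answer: 44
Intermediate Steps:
D(v) = -2 (D(v) = 1*(1 - 3) = 1*(-2) = -2)
U(4, 6) + D(-1)*(-17) = (4 + 6) - 2*(-17) = 10 + 34 = 44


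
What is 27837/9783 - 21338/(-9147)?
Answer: 51486077/9942789 ≈ 5.1782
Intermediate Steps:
27837/9783 - 21338/(-9147) = 27837*(1/9783) - 21338*(-1/9147) = 3093/1087 + 21338/9147 = 51486077/9942789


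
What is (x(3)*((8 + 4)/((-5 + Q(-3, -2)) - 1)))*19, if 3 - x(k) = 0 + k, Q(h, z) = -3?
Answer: 0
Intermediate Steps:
x(k) = 3 - k (x(k) = 3 - (0 + k) = 3 - k)
(x(3)*((8 + 4)/((-5 + Q(-3, -2)) - 1)))*19 = ((3 - 1*3)*((8 + 4)/((-5 - 3) - 1)))*19 = ((3 - 3)*(12/(-8 - 1)))*19 = (0*(12/(-9)))*19 = (0*(12*(-⅑)))*19 = (0*(-4/3))*19 = 0*19 = 0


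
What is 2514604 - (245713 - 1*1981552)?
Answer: 4250443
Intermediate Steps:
2514604 - (245713 - 1*1981552) = 2514604 - (245713 - 1981552) = 2514604 - 1*(-1735839) = 2514604 + 1735839 = 4250443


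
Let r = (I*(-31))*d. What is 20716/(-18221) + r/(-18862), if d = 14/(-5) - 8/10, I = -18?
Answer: -885357118/859211255 ≈ -1.0304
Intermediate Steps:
d = -18/5 (d = 14*(-1/5) - 8*1/10 = -14/5 - 4/5 = -18/5 ≈ -3.6000)
r = -10044/5 (r = -18*(-31)*(-18/5) = 558*(-18/5) = -10044/5 ≈ -2008.8)
20716/(-18221) + r/(-18862) = 20716/(-18221) - 10044/5/(-18862) = 20716*(-1/18221) - 10044/5*(-1/18862) = -20716/18221 + 5022/47155 = -885357118/859211255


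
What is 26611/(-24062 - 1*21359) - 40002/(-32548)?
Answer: 475398007/739181354 ≈ 0.64314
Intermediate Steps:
26611/(-24062 - 1*21359) - 40002/(-32548) = 26611/(-24062 - 21359) - 40002*(-1/32548) = 26611/(-45421) + 20001/16274 = 26611*(-1/45421) + 20001/16274 = -26611/45421 + 20001/16274 = 475398007/739181354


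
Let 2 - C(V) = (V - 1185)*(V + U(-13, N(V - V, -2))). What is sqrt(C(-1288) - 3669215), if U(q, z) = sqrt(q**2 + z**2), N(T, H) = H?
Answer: sqrt(-6854437 + 2473*sqrt(173)) ≈ 2611.9*I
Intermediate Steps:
C(V) = 2 - (-1185 + V)*(V + sqrt(173)) (C(V) = 2 - (V - 1185)*(V + sqrt((-13)**2 + (-2)**2)) = 2 - (-1185 + V)*(V + sqrt(169 + 4)) = 2 - (-1185 + V)*(V + sqrt(173)))
sqrt(C(-1288) - 3669215) = sqrt((2 - 1*(-1288)**2 + 1185*(-1288) + 1185*sqrt(173) - 1*(-1288)*sqrt(173)) - 3669215) = sqrt((2 - 1*1658944 - 1526280 + 1185*sqrt(173) + 1288*sqrt(173)) - 3669215) = sqrt((2 - 1658944 - 1526280 + 1185*sqrt(173) + 1288*sqrt(173)) - 3669215) = sqrt((-3185222 + 2473*sqrt(173)) - 3669215) = sqrt(-6854437 + 2473*sqrt(173))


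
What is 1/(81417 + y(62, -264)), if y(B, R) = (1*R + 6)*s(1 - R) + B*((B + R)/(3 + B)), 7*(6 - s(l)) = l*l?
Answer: 455/1213925977 ≈ 3.7482e-7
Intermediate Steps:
s(l) = 6 - l**2/7 (s(l) = 6 - l*l/7 = 6 - l**2/7)
y(B, R) = (6 + R)*(6 - (1 - R)**2/7) + B*(B + R)/(3 + B) (y(B, R) = (1*R + 6)*(6 - (1 - R)**2/7) + B*((B + R)/(3 + B)) = (R + 6)*(6 - (1 - R)**2/7) + B*((B + R)/(3 + B)) = (6 + R)*(6 - (1 - R)**2/7) + B*(B + R)/(3 + B))
1/(81417 + y(62, -264)) = 1/(81417 + (738 - 12*(-264)**2 - 3*(-264)**3 + 7*62**2 + 159*(-264) + 246*62 - 1*62*(-264)**3 - 4*62*(-264)**2 + 60*62*(-264))/(7*(3 + 62))) = 1/(81417 + (1/7)*(738 - 12*69696 - 3*(-18399744) + 7*3844 - 41976 + 15252 - 1*62*(-18399744) - 4*62*69696 - 982080)/65) = 1/(81417 + (1/7)*(1/65)*(738 - 836352 + 55199232 + 26908 - 41976 + 15252 + 1140784128 - 17284608 - 982080)) = 1/(81417 + (1/7)*(1/65)*1176881242) = 1/(81417 + 1176881242/455) = 1/(1213925977/455) = 455/1213925977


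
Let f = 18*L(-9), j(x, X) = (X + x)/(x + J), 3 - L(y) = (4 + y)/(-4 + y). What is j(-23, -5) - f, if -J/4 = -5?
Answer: -1472/39 ≈ -37.744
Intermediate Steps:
J = 20 (J = -4*(-5) = 20)
L(y) = 3 - (4 + y)/(-4 + y)
j(x, X) = (X + x)/(20 + x) (j(x, X) = (X + x)/(x + 20) = (X + x)/(20 + x))
f = 612/13 (f = 18*(2*(-8 - 9)/(-4 - 9)) = 18*(2*(-17)/(-13)) = 18*(2*(-1/13)*(-17)) = 18*(34/13) = 612/13 ≈ 47.077)
j(-23, -5) - f = (-5 - 23)/(20 - 23) - 1*612/13 = -28/(-3) - 612/13 = -1/3*(-28) - 612/13 = 28/3 - 612/13 = -1472/39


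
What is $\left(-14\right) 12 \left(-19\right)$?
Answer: $3192$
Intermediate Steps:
$\left(-14\right) 12 \left(-19\right) = \left(-168\right) \left(-19\right) = 3192$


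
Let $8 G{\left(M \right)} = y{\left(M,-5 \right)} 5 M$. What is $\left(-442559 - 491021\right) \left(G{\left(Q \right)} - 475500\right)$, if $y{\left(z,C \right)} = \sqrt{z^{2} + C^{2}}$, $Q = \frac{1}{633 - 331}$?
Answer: $443917290000 - \frac{1166975 \sqrt{2280101}}{182408} \approx 4.4392 \cdot 10^{11}$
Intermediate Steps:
$Q = \frac{1}{302} \approx 0.0033113$
$y{\left(z,C \right)} = \sqrt{C^{2} + z^{2}}$
$G{\left(M \right)} = \frac{5 M \sqrt{25 + M^{2}}}{8}$ ($G{\left(M \right)} = \frac{\sqrt{\left(-5\right)^{2} + M^{2}} \cdot 5 M}{8} = \frac{\sqrt{25 + M^{2}} \cdot 5 M}{8} = \frac{5 \sqrt{25 + M^{2}} M}{8} = \frac{5 M \sqrt{25 + M^{2}}}{8}$)
$\left(-442559 - 491021\right) \left(G{\left(Q \right)} - 475500\right) = \left(-442559 - 491021\right) \left(\frac{5}{8} \cdot \frac{1}{302} \sqrt{25 + \left(\frac{1}{302}\right)^{2}} - 475500\right) = - 933580 \left(\frac{5}{8} \cdot \frac{1}{302} \sqrt{25 + \frac{1}{91204}} - 475500\right) = - 933580 \left(\frac{5}{8} \cdot \frac{1}{302} \sqrt{\frac{2280101}{91204}} - 475500\right) = - 933580 \left(\frac{5}{8} \cdot \frac{1}{302} \frac{\sqrt{2280101}}{302} - 475500\right) = - 933580 \left(\frac{5 \sqrt{2280101}}{729632} - 475500\right) = - 933580 \left(-475500 + \frac{5 \sqrt{2280101}}{729632}\right) = 443917290000 - \frac{1166975 \sqrt{2280101}}{182408}$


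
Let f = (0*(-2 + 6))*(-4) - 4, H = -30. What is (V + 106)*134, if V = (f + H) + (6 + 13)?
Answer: 12194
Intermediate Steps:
f = -4 (f = (0*4)*(-4) - 4 = 0*(-4) - 4 = 0 - 4 = -4)
V = -15 (V = (-4 - 30) + (6 + 13) = -34 + 19 = -15)
(V + 106)*134 = (-15 + 106)*134 = 91*134 = 12194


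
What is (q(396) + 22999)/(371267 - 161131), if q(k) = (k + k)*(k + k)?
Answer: 650263/210136 ≈ 3.0945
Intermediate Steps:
q(k) = 4*k² (q(k) = (2*k)*(2*k) = 4*k²)
(q(396) + 22999)/(371267 - 161131) = (4*396² + 22999)/(371267 - 161131) = (4*156816 + 22999)/210136 = (627264 + 22999)*(1/210136) = 650263*(1/210136) = 650263/210136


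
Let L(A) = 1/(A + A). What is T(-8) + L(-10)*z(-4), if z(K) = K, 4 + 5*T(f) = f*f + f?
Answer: 53/5 ≈ 10.600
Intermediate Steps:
T(f) = -⅘ + f/5 + f²/5 (T(f) = -⅘ + (f*f + f)/5 = -⅘ + (f² + f)/5 = -⅘ + (f + f²)/5 = -⅘ + (f/5 + f²/5) = -⅘ + f/5 + f²/5)
L(A) = 1/(2*A)
T(-8) + L(-10)*z(-4) = (-⅘ + (⅕)*(-8) + (⅕)*(-8)²) + ((½)/(-10))*(-4) = (-⅘ - 8/5 + (⅕)*64) + ((½)*(-⅒))*(-4) = (-⅘ - 8/5 + 64/5) - 1/20*(-4) = 52/5 + ⅕ = 53/5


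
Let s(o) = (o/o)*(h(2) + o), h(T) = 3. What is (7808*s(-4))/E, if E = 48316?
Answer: -1952/12079 ≈ -0.16160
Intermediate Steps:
s(o) = 3 + o (s(o) = (o/o)*(3 + o) = 1*(3 + o) = 3 + o)
(7808*s(-4))/E = (7808*(3 - 4))/48316 = (7808*(-1))*(1/48316) = -7808*1/48316 = -1952/12079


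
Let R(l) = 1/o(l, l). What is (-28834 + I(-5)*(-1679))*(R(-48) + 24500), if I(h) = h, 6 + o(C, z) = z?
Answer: -1001510243/2 ≈ -5.0075e+8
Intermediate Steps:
o(C, z) = -6 + z
R(l) = 1/(-6 + l)
(-28834 + I(-5)*(-1679))*(R(-48) + 24500) = (-28834 - 5*(-1679))*(1/(-6 - 48) + 24500) = (-28834 + 8395)*(1/(-54) + 24500) = -20439*(-1/54 + 24500) = -20439*1322999/54 = -1001510243/2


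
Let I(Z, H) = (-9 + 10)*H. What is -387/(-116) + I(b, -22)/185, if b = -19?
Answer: 69043/21460 ≈ 3.2173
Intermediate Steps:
I(Z, H) = H (I(Z, H) = 1*H = H)
-387/(-116) + I(b, -22)/185 = -387/(-116) - 22/185 = -387*(-1/116) - 22*1/185 = 387/116 - 22/185 = 69043/21460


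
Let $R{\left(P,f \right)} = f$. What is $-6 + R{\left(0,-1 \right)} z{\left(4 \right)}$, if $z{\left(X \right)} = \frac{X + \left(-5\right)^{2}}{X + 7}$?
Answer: $- \frac{95}{11} \approx -8.6364$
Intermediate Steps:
$z{\left(X \right)} = \frac{25 + X}{7 + X}$ ($z{\left(X \right)} = \frac{X + 25}{7 + X} = \frac{25 + X}{7 + X}$)
$-6 + R{\left(0,-1 \right)} z{\left(4 \right)} = -6 - \frac{25 + 4}{7 + 4} = -6 - \frac{1}{11} \cdot 29 = -6 - \frac{29}{11} = - \frac{95}{11}$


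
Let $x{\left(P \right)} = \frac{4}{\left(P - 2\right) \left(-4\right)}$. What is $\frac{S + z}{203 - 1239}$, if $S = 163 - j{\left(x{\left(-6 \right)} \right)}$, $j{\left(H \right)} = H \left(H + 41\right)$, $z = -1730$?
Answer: $\frac{100617}{66304} \approx 1.5175$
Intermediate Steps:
$x{\left(P \right)} = \frac{4}{8 - 4 P}$ ($x{\left(P \right)} = \frac{4}{\left(-2 + P\right) \left(-4\right)} = \frac{4}{8 - 4 P}$)
$j{\left(H \right)} = H \left(41 + H\right)$
$S = \frac{10103}{64}$ ($S = 163 - - \frac{1}{-2 - 6} \left(41 - \frac{1}{-2 - 6}\right) = 163 - - \frac{1}{-8} \left(41 - \frac{1}{-8}\right) = 163 - \left(-1\right) \left(- \frac{1}{8}\right) \left(41 - - \frac{1}{8}\right) = 163 - \frac{41 + \frac{1}{8}}{8} = 163 - \frac{1}{8} \cdot \frac{329}{8} = 163 - \frac{329}{64} = \frac{10103}{64} \approx 157.86$)
$\frac{S + z}{203 - 1239} = \frac{\frac{10103}{64} - 1730}{203 - 1239} = - \frac{100617}{64 \left(-1036\right)} = \left(- \frac{100617}{64}\right) \left(- \frac{1}{1036}\right) = \frac{100617}{66304}$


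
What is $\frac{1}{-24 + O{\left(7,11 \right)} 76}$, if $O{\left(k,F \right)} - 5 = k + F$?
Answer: $\frac{1}{1724} \approx 0.00058005$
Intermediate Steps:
$O{\left(k,F \right)} = 5 + F + k$ ($O{\left(k,F \right)} = 5 + \left(k + F\right) = 5 + \left(F + k\right) = 5 + F + k$)
$\frac{1}{-24 + O{\left(7,11 \right)} 76} = \frac{1}{-24 + \left(5 + 11 + 7\right) 76} = \frac{1}{-24 + 23 \cdot 76} = \frac{1}{-24 + 1748} = \frac{1}{1724}$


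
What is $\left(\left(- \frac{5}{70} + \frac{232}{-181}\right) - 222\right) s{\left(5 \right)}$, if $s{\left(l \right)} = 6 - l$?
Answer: $- \frac{565977}{2534} \approx -223.35$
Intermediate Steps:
$\left(\left(- \frac{5}{70} + \frac{232}{-181}\right) - 222\right) s{\left(5 \right)} = \left(\left(- \frac{5}{70} + \frac{232}{-181}\right) - 222\right) \left(6 - 5\right) = \left(\left(\left(-5\right) \frac{1}{70} + 232 \left(- \frac{1}{181}\right)\right) - 222\right) \left(6 - 5\right) = \left(\left(- \frac{1}{14} - \frac{232}{181}\right) - 222\right) 1 = \left(- \frac{3429}{2534} - 222\right) 1 = \left(- \frac{565977}{2534}\right) 1 = - \frac{565977}{2534}$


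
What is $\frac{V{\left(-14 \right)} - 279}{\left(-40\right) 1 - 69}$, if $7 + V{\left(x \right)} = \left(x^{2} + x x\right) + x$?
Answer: $- \frac{92}{109} \approx -0.84404$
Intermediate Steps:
$V{\left(x \right)} = -7 + x + 2 x^{2}$ ($V{\left(x \right)} = -7 + \left(\left(x^{2} + x x\right) + x\right) = -7 + \left(\left(x^{2} + x^{2}\right) + x\right) = -7 + \left(2 x^{2} + x\right) = -7 + \left(x + 2 x^{2}\right) = -7 + x + 2 x^{2}$)
$\frac{V{\left(-14 \right)} - 279}{\left(-40\right) 1 - 69} = \frac{\left(-7 - 14 + 2 \left(-14\right)^{2}\right) - 279}{\left(-40\right) 1 - 69} = \frac{\left(-7 - 14 + 2 \cdot 196\right) - 279}{-40 - 69} = \frac{\left(-7 - 14 + 392\right) - 279}{-109} = \left(371 - 279\right) \left(- \frac{1}{109}\right) = 92 \left(- \frac{1}{109}\right) = - \frac{92}{109}$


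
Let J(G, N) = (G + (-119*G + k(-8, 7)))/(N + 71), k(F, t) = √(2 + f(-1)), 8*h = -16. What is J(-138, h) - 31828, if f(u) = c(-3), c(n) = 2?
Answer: -2179846/69 ≈ -31592.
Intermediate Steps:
h = -2 (h = (⅛)*(-16) = -2)
f(u) = 2
k(F, t) = 2 (k(F, t) = √(2 + 2) = √4 = 2)
J(G, N) = (2 - 118*G)/(71 + N) (J(G, N) = (G + (-119*G + 2))/(N + 71) = (G + (2 - 119*G))/(71 + N) = (2 - 118*G)/(71 + N))
J(-138, h) - 31828 = 2*(1 - 59*(-138))/(71 - 2) - 31828 = 2*(1 + 8142)/69 - 31828 = 2*(1/69)*8143 - 31828 = 16286/69 - 31828 = -2179846/69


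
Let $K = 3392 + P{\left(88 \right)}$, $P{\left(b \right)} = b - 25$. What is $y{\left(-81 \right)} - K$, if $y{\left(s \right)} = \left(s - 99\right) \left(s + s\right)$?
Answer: $25705$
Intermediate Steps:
$P{\left(b \right)} = -25 + b$ ($P{\left(b \right)} = b - 25 = -25 + b$)
$y{\left(s \right)} = 2 s \left(-99 + s\right)$ ($y{\left(s \right)} = \left(-99 + s\right) 2 s = 2 s \left(-99 + s\right)$)
$K = 3455$ ($K = 3392 + \left(-25 + 88\right) = 3392 + 63 = 3455$)
$y{\left(-81 \right)} - K = 2 \left(-81\right) \left(-99 - 81\right) - 3455 = 2 \left(-81\right) \left(-180\right) - 3455 = 29160 - 3455 = 25705$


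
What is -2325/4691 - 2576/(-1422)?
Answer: 4388933/3335301 ≈ 1.3159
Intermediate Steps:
-2325/4691 - 2576/(-1422) = -2325*1/4691 - 2576*(-1/1422) = -2325/4691 + 1288/711 = 4388933/3335301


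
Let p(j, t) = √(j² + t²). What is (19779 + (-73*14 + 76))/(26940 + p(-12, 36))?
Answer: 8456017/12096036 - 18833*√10/60480180 ≈ 0.69809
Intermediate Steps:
(19779 + (-73*14 + 76))/(26940 + p(-12, 36)) = (19779 + (-73*14 + 76))/(26940 + √((-12)² + 36²)) = (19779 + (-1022 + 76))/(26940 + √(144 + 1296)) = (19779 - 946)/(26940 + √1440) = 18833/(26940 + 12*√10)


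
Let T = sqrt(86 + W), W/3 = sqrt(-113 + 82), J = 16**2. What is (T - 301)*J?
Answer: -77056 + 256*sqrt(86 + 3*I*sqrt(31)) ≈ -74671.0 + 229.48*I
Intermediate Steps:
J = 256
W = 3*I*sqrt(31) (W = 3*sqrt(-113 + 82) = 3*sqrt(-31) = 3*(I*sqrt(31)) = 3*I*sqrt(31) ≈ 16.703*I)
T = sqrt(86 + 3*I*sqrt(31)) ≈ 9.3168 + 0.8964*I
(T - 301)*J = (sqrt(86 + 3*I*sqrt(31)) - 301)*256 = (-301 + sqrt(86 + 3*I*sqrt(31)))*256 = -77056 + 256*sqrt(86 + 3*I*sqrt(31))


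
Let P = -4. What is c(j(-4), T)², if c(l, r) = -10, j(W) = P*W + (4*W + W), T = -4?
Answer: 100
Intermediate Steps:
j(W) = W (j(W) = -4*W + (4*W + W) = -4*W + 5*W = W)
c(j(-4), T)² = (-10)² = 100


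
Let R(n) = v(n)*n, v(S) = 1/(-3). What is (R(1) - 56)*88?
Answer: -14872/3 ≈ -4957.3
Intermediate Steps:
v(S) = -⅓
R(n) = -n/3
(R(1) - 56)*88 = (-⅓*1 - 56)*88 = (-⅓ - 56)*88 = -169/3*88 = -14872/3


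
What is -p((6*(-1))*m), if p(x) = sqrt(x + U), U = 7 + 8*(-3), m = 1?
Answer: -I*sqrt(23) ≈ -4.7958*I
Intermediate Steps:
U = -17 (U = 7 - 24 = -17)
p(x) = sqrt(-17 + x) (p(x) = sqrt(x - 17) = sqrt(-17 + x))
-p((6*(-1))*m) = -sqrt(-17 + (6*(-1))*1) = -sqrt(-17 - 6*1) = -sqrt(-17 - 6) = -sqrt(-23) = -I*sqrt(23)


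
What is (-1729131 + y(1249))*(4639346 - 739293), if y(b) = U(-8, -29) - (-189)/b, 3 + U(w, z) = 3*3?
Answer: -8422854513277608/1249 ≈ -6.7437e+12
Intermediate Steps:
U(w, z) = 6 (U(w, z) = -3 + 3*3 = -3 + 9 = 6)
y(b) = 6 + 189/b (y(b) = 6 - (-189)/b = 6 + 189/b)
(-1729131 + y(1249))*(4639346 - 739293) = (-1729131 + (6 + 189/1249))*(4639346 - 739293) = (-1729131 + (6 + 189*(1/1249)))*3900053 = (-1729131 + (6 + 189/1249))*3900053 = (-1729131 + 7683/1249)*3900053 = -2159676936/1249*3900053 = -8422854513277608/1249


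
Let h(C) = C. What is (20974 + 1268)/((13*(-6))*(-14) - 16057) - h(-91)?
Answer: 1339573/14965 ≈ 89.514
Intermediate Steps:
(20974 + 1268)/((13*(-6))*(-14) - 16057) - h(-91) = (20974 + 1268)/((13*(-6))*(-14) - 16057) - 1*(-91) = 22242/(-78*(-14) - 16057) + 91 = 22242/(1092 - 16057) + 91 = 22242/(-14965) + 91 = 22242*(-1/14965) + 91 = -22242/14965 + 91 = 1339573/14965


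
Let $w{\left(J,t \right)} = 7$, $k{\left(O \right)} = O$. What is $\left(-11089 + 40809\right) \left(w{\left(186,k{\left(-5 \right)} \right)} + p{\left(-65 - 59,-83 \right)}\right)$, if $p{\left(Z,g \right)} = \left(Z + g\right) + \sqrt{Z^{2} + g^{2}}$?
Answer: $-5944000 + 29720 \sqrt{22265} \approx -1.5093 \cdot 10^{6}$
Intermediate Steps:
$p{\left(Z,g \right)} = Z + g + \sqrt{Z^{2} + g^{2}}$
$\left(-11089 + 40809\right) \left(w{\left(186,k{\left(-5 \right)} \right)} + p{\left(-65 - 59,-83 \right)}\right) = \left(-11089 + 40809\right) \left(7 - \left(207 - \sqrt{\left(-65 - 59\right)^{2} + \left(-83\right)^{2}}\right)\right) = 29720 \left(7 - \left(207 - \sqrt{\left(-124\right)^{2} + 6889}\right)\right) = 29720 \left(7 - \left(207 - \sqrt{15376 + 6889}\right)\right) = 29720 \left(7 - \left(207 - \sqrt{22265}\right)\right) = 29720 \left(-200 + \sqrt{22265}\right) = -5944000 + 29720 \sqrt{22265}$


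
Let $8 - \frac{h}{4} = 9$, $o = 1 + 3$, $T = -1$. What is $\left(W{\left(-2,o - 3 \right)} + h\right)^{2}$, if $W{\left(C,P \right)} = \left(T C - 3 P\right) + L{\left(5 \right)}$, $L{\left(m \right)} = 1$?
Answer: $16$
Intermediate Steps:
$o = 4$
$W{\left(C,P \right)} = 1 - C - 3 P$ ($W{\left(C,P \right)} = \left(- C - 3 P\right) + 1 = 1 - C - 3 P$)
$h = -4$ ($h = 32 - 36 = -4$)
$\left(W{\left(-2,o - 3 \right)} + h\right)^{2} = \left(\left(1 - -2 - 3 \left(4 - 3\right)\right) - 4\right)^{2} = \left(\left(1 + 2 - 3\right) - 4\right)^{2} = \left(0 - 4\right)^{2} = \left(-4\right)^{2} = 16$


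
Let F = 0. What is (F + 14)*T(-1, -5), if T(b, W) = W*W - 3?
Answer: 308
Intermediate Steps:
T(b, W) = -3 + W² (T(b, W) = W² - 3 = -3 + W²)
(F + 14)*T(-1, -5) = (0 + 14)*(-3 + (-5)²) = 14*(-3 + 25) = 14*22 = 308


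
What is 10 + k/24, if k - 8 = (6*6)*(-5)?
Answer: 17/6 ≈ 2.8333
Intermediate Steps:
k = -172 (k = 8 + (6*6)*(-5) = 8 + 36*(-5) = 8 - 180 = -172)
10 + k/24 = 10 - 172/24 = 10 + (1/24)*(-172) = 10 - 43/6 = 17/6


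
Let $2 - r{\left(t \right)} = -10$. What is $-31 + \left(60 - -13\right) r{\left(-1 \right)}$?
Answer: $845$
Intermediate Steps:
$r{\left(t \right)} = 12$ ($r{\left(t \right)} = 2 - -10 = 2 + 10 = 12$)
$-31 + \left(60 - -13\right) r{\left(-1 \right)} = -31 + \left(60 - -13\right) 12 = -31 + \left(60 + 13\right) 12 = -31 + 73 \cdot 12 = -31 + 876 = 845$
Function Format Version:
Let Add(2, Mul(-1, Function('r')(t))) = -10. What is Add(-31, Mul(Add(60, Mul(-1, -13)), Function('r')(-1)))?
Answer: 845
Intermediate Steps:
Function('r')(t) = 12 (Function('r')(t) = Add(2, Mul(-1, -10)) = Add(2, 10) = 12)
Add(-31, Mul(Add(60, Mul(-1, -13)), Function('r')(-1))) = Add(-31, Mul(Add(60, Mul(-1, -13)), 12)) = Add(-31, Mul(Add(60, 13), 12)) = Add(-31, Mul(73, 12)) = Add(-31, 876) = 845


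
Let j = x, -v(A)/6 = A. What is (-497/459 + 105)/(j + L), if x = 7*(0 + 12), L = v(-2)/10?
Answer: 119245/97767 ≈ 1.2197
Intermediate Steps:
v(A) = -6*A
L = 6/5 (L = -6*(-2)/10 = 12*(⅒) = 6/5 ≈ 1.2000)
x = 84 (x = 7*12 = 84)
j = 84
(-497/459 + 105)/(j + L) = (-497/459 + 105)/(84 + 6/5) = (-497*1/459 + 105)/(426/5) = (-497/459 + 105)*(5/426) = (47698/459)*(5/426) = 119245/97767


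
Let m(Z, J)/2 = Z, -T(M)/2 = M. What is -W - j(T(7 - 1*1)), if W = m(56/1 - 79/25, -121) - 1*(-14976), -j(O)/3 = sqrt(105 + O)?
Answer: -377042/25 + 3*sqrt(93) ≈ -15053.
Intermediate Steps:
T(M) = -2*M
m(Z, J) = 2*Z
j(O) = -3*sqrt(105 + O)
W = 377042/25 (W = 2*(56/1 - 79/25) - 1*(-14976) = 2*(56*1 - 79*1/25) + 14976 = 2*(56 - 79/25) + 14976 = 2*(1321/25) + 14976 = 2642/25 + 14976 = 377042/25 ≈ 15082.)
-W - j(T(7 - 1*1)) = -1*377042/25 - (-3)*sqrt(105 - 2*(7 - 1*1)) = -377042/25 - (-3)*sqrt(105 - 2*(7 - 1)) = -377042/25 - (-3)*sqrt(105 - 2*6) = -377042/25 - (-3)*sqrt(105 - 12) = -377042/25 - (-3)*sqrt(93) = -377042/25 + 3*sqrt(93)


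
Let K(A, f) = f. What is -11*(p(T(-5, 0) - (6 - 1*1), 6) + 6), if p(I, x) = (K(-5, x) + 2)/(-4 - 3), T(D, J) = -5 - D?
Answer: -374/7 ≈ -53.429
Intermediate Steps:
p(I, x) = -2/7 - x/7 (p(I, x) = (x + 2)/(-4 - 3) = (2 + x)/(-7) = (2 + x)*(-⅐) = -2/7 - x/7)
-11*(p(T(-5, 0) - (6 - 1*1), 6) + 6) = -11*((-2/7 - ⅐*6) + 6) = -11*((-2/7 - 6/7) + 6) = -11*(-8/7 + 6) = -11*34/7 = -374/7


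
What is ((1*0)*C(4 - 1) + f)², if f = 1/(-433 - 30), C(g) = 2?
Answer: 1/214369 ≈ 4.6649e-6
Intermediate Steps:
f = -1/463 (f = 1/(-463) = -1/463 ≈ -0.0021598)
((1*0)*C(4 - 1) + f)² = ((1*0)*2 - 1/463)² = (0*2 - 1/463)² = (0 - 1/463)² = (-1/463)² = 1/214369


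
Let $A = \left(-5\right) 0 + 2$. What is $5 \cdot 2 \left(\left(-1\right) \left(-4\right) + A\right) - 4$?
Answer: $56$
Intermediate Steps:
$A = 2$ ($A = 0 + 2 = 2$)
$5 \cdot 2 \left(\left(-1\right) \left(-4\right) + A\right) - 4 = 5 \cdot 2 \left(\left(-1\right) \left(-4\right) + 2\right) - 4 = 5 \cdot 2 \left(4 + 2\right) - 4 = 5 \cdot 2 \cdot 6 - 4 = 5 \cdot 12 - 4 = 60 - 4 = 56$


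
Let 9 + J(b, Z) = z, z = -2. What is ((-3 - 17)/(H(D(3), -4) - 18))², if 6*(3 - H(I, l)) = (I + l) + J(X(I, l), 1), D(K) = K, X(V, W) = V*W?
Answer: 400/169 ≈ 2.3669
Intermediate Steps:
J(b, Z) = -11 (J(b, Z) = -9 - 2 = -11)
H(I, l) = 29/6 - I/6 - l/6 (H(I, l) = 3 - ((I + l) - 11)/6 = 3 - (-11 + I + l)/6 = 3 + (11/6 - I/6 - l/6) = 29/6 - I/6 - l/6)
((-3 - 17)/(H(D(3), -4) - 18))² = ((-3 - 17)/((29/6 - ⅙*3 - ⅙*(-4)) - 18))² = (-20/((29/6 - ½ + ⅔) - 18))² = (-20/(5 - 18))² = (-20/(-13))² = (-20*(-1/13))² = (20/13)² = 400/169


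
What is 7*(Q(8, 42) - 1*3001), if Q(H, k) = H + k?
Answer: -20657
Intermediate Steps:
7*(Q(8, 42) - 1*3001) = 7*((8 + 42) - 1*3001) = 7*(50 - 3001) = 7*(-2951) = -20657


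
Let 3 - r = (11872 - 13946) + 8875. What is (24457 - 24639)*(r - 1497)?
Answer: 1509690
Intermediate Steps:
r = -6798 (r = 3 - ((11872 - 13946) + 8875) = 3 - (-2074 + 8875) = 3 - 1*6801 = 3 - 6801 = -6798)
(24457 - 24639)*(r - 1497) = (24457 - 24639)*(-6798 - 1497) = -182*(-8295) = 1509690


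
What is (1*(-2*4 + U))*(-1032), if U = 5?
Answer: 3096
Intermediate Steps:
(1*(-2*4 + U))*(-1032) = (1*(-2*4 + 5))*(-1032) = (1*(-8 + 5))*(-1032) = (1*(-3))*(-1032) = -3*(-1032) = 3096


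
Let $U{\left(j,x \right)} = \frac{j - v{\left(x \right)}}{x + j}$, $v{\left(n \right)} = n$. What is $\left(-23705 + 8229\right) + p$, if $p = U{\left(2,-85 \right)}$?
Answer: $- \frac{1284595}{83} \approx -15477.0$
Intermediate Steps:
$U{\left(j,x \right)} = \frac{j - x}{j + x}$ ($U{\left(j,x \right)} = \frac{j - x}{x + j} = \frac{j - x}{j + x}$)
$p = - \frac{87}{83}$ ($p = \frac{2 - -85}{2 - 85} = \frac{2 + 85}{-83} = \left(- \frac{1}{83}\right) 87 = - \frac{87}{83} \approx -1.0482$)
$\left(-23705 + 8229\right) + p = \left(-23705 + 8229\right) - \frac{87}{83} = -15476 - \frac{87}{83} = - \frac{1284595}{83}$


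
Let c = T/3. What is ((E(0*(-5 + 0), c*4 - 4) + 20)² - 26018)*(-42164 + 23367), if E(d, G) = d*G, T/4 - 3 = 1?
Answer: 481541546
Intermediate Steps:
T = 16 (T = 12 + 4*1 = 12 + 4 = 16)
c = 16/3 ≈ 5.3333
E(d, G) = G*d
((E(0*(-5 + 0), c*4 - 4) + 20)² - 26018)*(-42164 + 23367) = ((((16/3)*4 - 4)*(0*(-5 + 0)) + 20)² - 26018)*(-42164 + 23367) = (((64/3 - 4)*(0*(-5)) + 20)² - 26018)*(-18797) = (((52/3)*0 + 20)² - 26018)*(-18797) = ((0 + 20)² - 26018)*(-18797) = (20² - 26018)*(-18797) = (400 - 26018)*(-18797) = -25618*(-18797) = 481541546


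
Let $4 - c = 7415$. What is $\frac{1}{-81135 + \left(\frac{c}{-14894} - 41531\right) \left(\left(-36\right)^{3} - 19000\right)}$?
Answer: $\frac{7447}{20305329274539} \approx 3.6675 \cdot 10^{-10}$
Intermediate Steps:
$c = -7411$ ($c = 4 - 7415 = -7411$)
$\frac{1}{-81135 + \left(\frac{c}{-14894} - 41531\right) \left(\left(-36\right)^{3} - 19000\right)} = \frac{1}{-81135 + \left(- \frac{7411}{-14894} - 41531\right) \left(\left(-36\right)^{3} - 19000\right)} = \frac{1}{-81135 + \left(\left(-7411\right) \left(- \frac{1}{14894}\right) - 41531\right) \left(-46656 - 19000\right)} = \frac{1}{-81135 + \left(\frac{7411}{14894} - 41531\right) \left(-65656\right)} = \frac{1}{-81135 - - \frac{20305933486884}{7447}} = \frac{1}{-81135 + \frac{20305933486884}{7447}} = \frac{1}{\frac{20305329274539}{7447}} = \frac{7447}{20305329274539}$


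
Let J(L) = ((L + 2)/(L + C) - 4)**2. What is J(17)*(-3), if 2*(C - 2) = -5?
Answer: -8836/363 ≈ -24.342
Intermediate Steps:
C = -1/2 (C = 2 + (1/2)*(-5) = 2 - 5/2 = -1/2 ≈ -0.50000)
J(L) = (-4 + (2 + L)/(-1/2 + L))**2 (J(L) = ((L + 2)/(L - 1/2) - 4)**2 = ((2 + L)/(-1/2 + L) - 4)**2 = (-4 + (2 + L)/(-1/2 + L))**2)
J(17)*(-3) = (4*(-4 + 3*17)**2/(-1 + 2*17)**2)*(-3) = (4*(-4 + 51)**2/(-1 + 34)**2)*(-3) = (4*47**2/33**2)*(-3) = (4*(1/1089)*2209)*(-3) = (8836/1089)*(-3) = -8836/363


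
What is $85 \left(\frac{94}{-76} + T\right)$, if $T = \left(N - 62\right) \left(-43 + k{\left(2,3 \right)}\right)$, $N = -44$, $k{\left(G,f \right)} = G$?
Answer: $\frac{14033585}{38} \approx 3.6931 \cdot 10^{5}$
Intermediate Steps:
$T = 4346$ ($T = \left(-44 - 62\right) \left(-43 + 2\right) = \left(-106\right) \left(-41\right) = 4346$)
$85 \left(\frac{94}{-76} + T\right) = 85 \left(\frac{94}{-76} + 4346\right) = 85 \left(94 \left(- \frac{1}{76}\right) + 4346\right) = 85 \left(- \frac{47}{38} + 4346\right) = 85 \cdot \frac{165101}{38} = \frac{14033585}{38}$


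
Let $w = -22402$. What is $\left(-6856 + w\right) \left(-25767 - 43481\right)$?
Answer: $2026057984$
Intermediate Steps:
$\left(-6856 + w\right) \left(-25767 - 43481\right) = \left(-6856 - 22402\right) \left(-25767 - 43481\right) = \left(-29258\right) \left(-69248\right) = 2026057984$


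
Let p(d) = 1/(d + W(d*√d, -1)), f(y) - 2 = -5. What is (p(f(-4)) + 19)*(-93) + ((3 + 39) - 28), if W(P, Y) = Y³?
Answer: -6919/4 ≈ -1729.8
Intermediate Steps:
f(y) = -3 (f(y) = 2 - 5 = -3)
p(d) = 1/(-1 + d) (p(d) = 1/(d + (-1)³) = 1/(d - 1) = 1/(-1 + d))
(p(f(-4)) + 19)*(-93) + ((3 + 39) - 28) = (1/(-1 - 3) + 19)*(-93) + ((3 + 39) - 28) = (1/(-4) + 19)*(-93) + (42 - 28) = (-¼ + 19)*(-93) + 14 = (75/4)*(-93) + 14 = -6975/4 + 14 = -6919/4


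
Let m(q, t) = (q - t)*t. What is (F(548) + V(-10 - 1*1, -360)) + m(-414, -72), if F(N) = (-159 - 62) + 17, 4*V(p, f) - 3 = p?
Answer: 24418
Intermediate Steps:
V(p, f) = ¾ + p/4
m(q, t) = t*(q - t)
F(N) = -204 (F(N) = -221 + 17 = -204)
(F(548) + V(-10 - 1*1, -360)) + m(-414, -72) = (-204 + (¾ + (-10 - 1*1)/4)) - 72*(-414 - 1*(-72)) = (-204 + (¾ + (-10 - 1)/4)) - 72*(-414 + 72) = (-204 + (¾ + (¼)*(-11))) - 72*(-342) = (-204 + (¾ - 11/4)) + 24624 = (-204 - 2) + 24624 = -206 + 24624 = 24418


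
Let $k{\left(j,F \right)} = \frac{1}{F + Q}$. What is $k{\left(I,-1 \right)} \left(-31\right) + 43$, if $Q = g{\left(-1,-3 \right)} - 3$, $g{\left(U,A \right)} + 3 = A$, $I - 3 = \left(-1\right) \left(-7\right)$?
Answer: $\frac{461}{10} \approx 46.1$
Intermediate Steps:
$I = 10$ ($I = 3 - -7 = 3 + 7 = 10$)
$g{\left(U,A \right)} = -3 + A$
$Q = -9$ ($Q = \left(-3 - 3\right) - 3 = -6 - 3 = -9$)
$k{\left(j,F \right)} = \frac{1}{-9 + F}$ ($k{\left(j,F \right)} = \frac{1}{F - 9} = \frac{1}{-9 + F}$)
$k{\left(I,-1 \right)} \left(-31\right) + 43 = \frac{1}{-9 - 1} \left(-31\right) + 43 = \frac{1}{-10} \left(-31\right) + 43 = \left(- \frac{1}{10}\right) \left(-31\right) + 43 = \frac{31}{10} + 43 = \frac{461}{10}$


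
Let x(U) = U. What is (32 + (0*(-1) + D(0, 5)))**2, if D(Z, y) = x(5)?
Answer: 1369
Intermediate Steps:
D(Z, y) = 5
(32 + (0*(-1) + D(0, 5)))**2 = (32 + (0*(-1) + 5))**2 = (32 + (0 + 5))**2 = (32 + 5)**2 = 37**2 = 1369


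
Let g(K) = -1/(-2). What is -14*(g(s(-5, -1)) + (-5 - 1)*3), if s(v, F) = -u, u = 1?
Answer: 245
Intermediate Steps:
s(v, F) = -1 (s(v, F) = -1*1 = -1)
g(K) = 1/2 (g(K) = -1*(-1/2) = 1/2)
-14*(g(s(-5, -1)) + (-5 - 1)*3) = -14*(1/2 + (-5 - 1)*3) = -14*(1/2 - 6*3) = -14*(1/2 - 18) = -14*(-35/2) = 245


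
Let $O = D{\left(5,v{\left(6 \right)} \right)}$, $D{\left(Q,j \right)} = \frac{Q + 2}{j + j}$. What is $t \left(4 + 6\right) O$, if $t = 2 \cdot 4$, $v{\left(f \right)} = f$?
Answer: $\frac{140}{3} \approx 46.667$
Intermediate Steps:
$D{\left(Q,j \right)} = \frac{2 + Q}{2 j}$
$t = 8$
$O = \frac{7}{12}$ ($O = \frac{2 + 5}{2 \cdot 6} = \frac{1}{2} \cdot \frac{1}{6} \cdot 7 = \frac{7}{12} \approx 0.58333$)
$t \left(4 + 6\right) O = 8 \left(4 + 6\right) \frac{7}{12} = 8 \cdot 10 \cdot \frac{7}{12} = 80 \cdot \frac{7}{12} = \frac{140}{3}$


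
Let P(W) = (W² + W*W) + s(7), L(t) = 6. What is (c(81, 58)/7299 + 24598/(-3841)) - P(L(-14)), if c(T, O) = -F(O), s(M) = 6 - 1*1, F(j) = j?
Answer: -2338493923/28035459 ≈ -83.412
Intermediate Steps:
s(M) = 5 (s(M) = 6 - 1 = 5)
c(T, O) = -O
P(W) = 5 + 2*W² (P(W) = (W² + W*W) + 5 = (W² + W²) + 5 = 2*W² + 5 = 5 + 2*W²)
(c(81, 58)/7299 + 24598/(-3841)) - P(L(-14)) = (-1*58/7299 + 24598/(-3841)) - (5 + 2*6²) = (-58*1/7299 + 24598*(-1/3841)) - (5 + 2*36) = (-58/7299 - 24598/3841) - (5 + 72) = -179763580/28035459 - 1*77 = -179763580/28035459 - 77 = -2338493923/28035459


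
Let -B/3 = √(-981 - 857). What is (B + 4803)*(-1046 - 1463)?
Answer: -12050727 + 7527*I*√1838 ≈ -1.2051e+7 + 3.227e+5*I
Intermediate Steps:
B = -3*I*√1838 (B = -3*√(-981 - 857) = -3*I*√1838 ≈ -128.62*I)
(B + 4803)*(-1046 - 1463) = (-3*I*√1838 + 4803)*(-1046 - 1463) = (4803 - 3*I*√1838)*(-2509) = -12050727 + 7527*I*√1838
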